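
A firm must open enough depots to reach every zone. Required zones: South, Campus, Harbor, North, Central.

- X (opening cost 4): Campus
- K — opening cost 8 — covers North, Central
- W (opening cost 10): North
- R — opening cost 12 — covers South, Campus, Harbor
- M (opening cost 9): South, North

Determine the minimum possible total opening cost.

The greedy cost-per-new-zone heuristic would pick X, K, and R for 24, but a cheaper cover exists.
Choose K and R: together they cover South, Campus, Harbor, North, Central — every zone.
Total opening cost: 8 + 12 = 20.
No cover costs less than 20.

20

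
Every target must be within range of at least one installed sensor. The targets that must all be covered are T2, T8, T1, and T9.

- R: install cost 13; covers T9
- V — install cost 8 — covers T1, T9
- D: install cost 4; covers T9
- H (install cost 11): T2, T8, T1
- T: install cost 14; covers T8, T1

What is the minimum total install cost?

15

Choose D and H: together they cover T2, T8, T1, T9 — every target.
Total install cost: 4 + 11 = 15.
No cover costs less than 15.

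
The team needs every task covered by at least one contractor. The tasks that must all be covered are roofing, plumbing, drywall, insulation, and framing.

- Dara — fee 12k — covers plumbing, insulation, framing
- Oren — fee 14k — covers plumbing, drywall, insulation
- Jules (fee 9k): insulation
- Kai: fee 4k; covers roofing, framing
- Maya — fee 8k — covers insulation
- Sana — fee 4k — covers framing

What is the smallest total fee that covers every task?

Choose Oren and Kai: together they cover roofing, plumbing, drywall, insulation, framing — every task.
Total fee: 14 + 4 = 18.
No cover costs less than 18.

18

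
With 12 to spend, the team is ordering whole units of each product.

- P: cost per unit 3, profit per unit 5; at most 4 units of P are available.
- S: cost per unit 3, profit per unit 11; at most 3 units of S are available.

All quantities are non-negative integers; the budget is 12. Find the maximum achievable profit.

38

S has the best ratio (11/3); taking only S gives at most 3×11 = 33 (stopped by the supply cap of 3).
Mixing does better — 1×P and 3×S: cost 12 ≤ 12, profit 1·5 + 3·11 = 38.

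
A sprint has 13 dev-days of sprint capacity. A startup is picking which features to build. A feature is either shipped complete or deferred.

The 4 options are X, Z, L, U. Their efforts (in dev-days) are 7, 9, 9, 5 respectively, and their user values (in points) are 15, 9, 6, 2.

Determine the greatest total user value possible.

17

This is an integer program with binary decision variables.
Allowing fractional choices, the relaxed optimum would be about 21.0, but features are indivisible.
X: effort 7 ≤ 13, user value 15.
X + U: effort 7 + 5 = 12 ≤ 13, user value 15 + 2 = 17.
Best is X and U with total user value 17.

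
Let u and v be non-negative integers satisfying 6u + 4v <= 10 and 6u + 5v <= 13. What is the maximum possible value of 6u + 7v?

14

(u,v)=(0,2) is feasible, giving 14.
(u,v)=(1,1) is feasible, giving 13.
No feasible integer point exceeds 14.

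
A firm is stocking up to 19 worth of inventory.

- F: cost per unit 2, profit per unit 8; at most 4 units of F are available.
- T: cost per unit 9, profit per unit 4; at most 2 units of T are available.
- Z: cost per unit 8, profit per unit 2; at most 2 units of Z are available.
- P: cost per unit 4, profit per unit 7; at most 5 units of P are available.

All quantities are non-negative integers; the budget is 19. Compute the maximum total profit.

46

F has the best ratio (8/2); taking only F gives at most 4×8 = 32 (stopped by the supply cap of 4).
Mixing does better — 4×F and 2×P: cost 16 ≤ 19, profit 4·8 + 2·7 = 46.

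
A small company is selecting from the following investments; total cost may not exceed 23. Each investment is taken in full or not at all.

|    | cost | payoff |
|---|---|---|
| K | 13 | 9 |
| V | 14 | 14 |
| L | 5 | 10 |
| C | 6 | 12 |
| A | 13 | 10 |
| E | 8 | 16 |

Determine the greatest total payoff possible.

This is a 0-1 knapsack instance.
Allowing fractional choices, the relaxed optimum would be about 42.0, but investments are indivisible.
L + C + E: cost 5 + 6 + 8 = 19 ≤ 23, payoff 10 + 12 + 16 = 38.
V + E: cost 14 + 8 = 22 ≤ 23, payoff 14 + 16 = 30.
Best is L, C, and E with total payoff 38.

38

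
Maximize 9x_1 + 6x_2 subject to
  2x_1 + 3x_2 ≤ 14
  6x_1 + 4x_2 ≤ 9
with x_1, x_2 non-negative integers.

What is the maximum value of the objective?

The continuous relaxation peaks at (1.5, 0) with value 13.50; rounding to a feasible lattice point costs some objective.
(x_1,x_2)=(0,2): 2·0+3·2=6≤14, 6·0+4·2=8≤9, objective 12.
(x_1,x_2)=(1,0): 2·1+3·0=2≤14, 6·1+4·0=6≤9, objective 9.
(x_1,x_2)=(0,1): 2·0+3·1=3≤14, 6·0+4·1=4≤9, objective 6.
The best lattice point is (0,2), giving 12.

12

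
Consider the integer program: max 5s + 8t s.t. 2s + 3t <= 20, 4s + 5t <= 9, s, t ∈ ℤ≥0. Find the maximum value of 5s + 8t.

(s,t)=(1,1) is feasible, giving 13.
(s,t)=(2,0) is feasible, giving 10.
Maximum is 13 at (s,t)=(1,1).

13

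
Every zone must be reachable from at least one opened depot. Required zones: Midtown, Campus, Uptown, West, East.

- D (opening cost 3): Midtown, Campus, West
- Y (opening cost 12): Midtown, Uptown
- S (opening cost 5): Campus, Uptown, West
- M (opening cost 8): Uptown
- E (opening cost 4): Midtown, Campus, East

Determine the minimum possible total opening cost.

This is an integer covering problem.
Choose S and E: together they cover Midtown, Campus, Uptown, West, East — every zone.
Total opening cost: 5 + 4 = 9.

9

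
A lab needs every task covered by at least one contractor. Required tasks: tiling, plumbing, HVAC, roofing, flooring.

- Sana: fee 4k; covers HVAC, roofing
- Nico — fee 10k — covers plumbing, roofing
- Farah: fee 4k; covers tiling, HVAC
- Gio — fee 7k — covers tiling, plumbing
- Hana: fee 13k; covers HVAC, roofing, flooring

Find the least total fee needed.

Choose Gio and Hana: together they cover tiling, plumbing, HVAC, roofing, flooring — every task.
Total fee: 7 + 13 = 20.

20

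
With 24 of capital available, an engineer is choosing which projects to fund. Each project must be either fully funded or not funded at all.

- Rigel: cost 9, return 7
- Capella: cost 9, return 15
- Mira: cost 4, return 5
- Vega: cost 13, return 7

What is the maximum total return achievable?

This is an integer program with binary decision variables.
Take Rigel, Capella, and Mira: cost 9 + 9 + 4 = 22 ≤ 24, return 7 + 15 + 5 = 27.
No other feasible combination does better.

27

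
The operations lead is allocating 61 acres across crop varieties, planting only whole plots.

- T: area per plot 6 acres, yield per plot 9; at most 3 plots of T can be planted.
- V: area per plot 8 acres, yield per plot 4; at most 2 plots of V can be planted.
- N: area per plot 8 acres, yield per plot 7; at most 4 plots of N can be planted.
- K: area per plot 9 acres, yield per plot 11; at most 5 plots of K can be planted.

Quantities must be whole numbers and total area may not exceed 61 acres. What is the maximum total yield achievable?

T has the best ratio (9/6); taking only T gives at most 3×9 = 27 (stopped by the supply cap of 3).
Mixing does better — 3×T, 2×N, and 3×K: area 61 ≤ 61, yield 3·9 + 2·7 + 3·11 = 74.

74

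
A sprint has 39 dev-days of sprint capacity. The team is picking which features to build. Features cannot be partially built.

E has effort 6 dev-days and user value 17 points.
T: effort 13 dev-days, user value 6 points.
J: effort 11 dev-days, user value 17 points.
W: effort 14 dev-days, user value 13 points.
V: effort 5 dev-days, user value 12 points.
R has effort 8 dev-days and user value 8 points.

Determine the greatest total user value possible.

59

This is a 0-1 knapsack instance.
E + J + W + R: effort 6 + 11 + 14 + 8 = 39 ≤ 39, user value 17 + 17 + 13 + 8 = 55.
E + J + V + R: effort 6 + 11 + 5 + 8 = 30 ≤ 39, user value 17 + 17 + 12 + 8 = 54.
E + J + W + V: effort 6 + 11 + 14 + 5 = 36 ≤ 39, user value 17 + 17 + 13 + 12 = 59.
Best is E, J, W, and V with total user value 59.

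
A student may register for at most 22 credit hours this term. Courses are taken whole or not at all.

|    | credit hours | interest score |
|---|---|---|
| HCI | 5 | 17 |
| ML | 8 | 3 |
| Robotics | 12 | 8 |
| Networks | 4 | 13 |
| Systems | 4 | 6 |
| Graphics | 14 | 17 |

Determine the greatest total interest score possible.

39

This is a 0-1 knapsack instance.
Take HCI, ML, Networks, and Systems: credit hours 5 + 8 + 4 + 4 = 21 ≤ 22, interest score 17 + 3 + 13 + 6 = 39.
No other feasible combination does better.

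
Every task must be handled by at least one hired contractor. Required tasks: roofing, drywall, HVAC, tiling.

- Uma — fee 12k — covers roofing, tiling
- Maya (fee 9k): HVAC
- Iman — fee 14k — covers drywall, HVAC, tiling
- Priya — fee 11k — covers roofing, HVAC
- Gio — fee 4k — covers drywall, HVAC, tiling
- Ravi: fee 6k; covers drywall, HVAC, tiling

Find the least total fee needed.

15

Choose Priya and Gio: together they cover roofing, drywall, HVAC, tiling — every task.
Total fee: 11 + 4 = 15.
No cover costs less than 15.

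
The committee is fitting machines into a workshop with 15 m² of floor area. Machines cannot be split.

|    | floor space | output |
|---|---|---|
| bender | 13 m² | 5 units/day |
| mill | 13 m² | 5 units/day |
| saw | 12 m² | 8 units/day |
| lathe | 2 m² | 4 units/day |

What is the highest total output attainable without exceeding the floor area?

Allowing fractional choices, the relaxed optimum would be about 12.4, but machines are indivisible.
bender + lathe: floor space 13 + 2 = 15 ≤ 15, output 5 + 4 = 9.
mill + lathe: floor space 13 + 2 = 15 ≤ 15, output 5 + 4 = 9.
saw + lathe: floor space 12 + 2 = 14 ≤ 15, output 8 + 4 = 12.
Best is saw and lathe with total output 12.

12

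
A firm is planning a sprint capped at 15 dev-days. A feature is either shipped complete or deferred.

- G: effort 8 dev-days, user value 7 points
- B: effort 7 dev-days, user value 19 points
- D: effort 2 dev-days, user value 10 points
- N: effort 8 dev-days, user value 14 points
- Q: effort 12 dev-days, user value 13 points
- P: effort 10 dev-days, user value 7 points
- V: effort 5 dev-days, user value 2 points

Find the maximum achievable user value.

33

B + D + V: effort 7 + 2 + 5 = 14 ≤ 15, user value 19 + 10 + 2 = 31.
B + D: effort 7 + 2 = 9 ≤ 15, user value 19 + 10 = 29.
B + N: effort 7 + 8 = 15 ≤ 15, user value 19 + 14 = 33.
Best is B and N with total user value 33.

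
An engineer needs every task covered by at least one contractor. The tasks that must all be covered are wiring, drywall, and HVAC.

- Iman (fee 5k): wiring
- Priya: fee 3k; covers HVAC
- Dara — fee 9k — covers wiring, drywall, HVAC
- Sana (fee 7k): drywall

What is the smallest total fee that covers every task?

9

This is a weighted set-cover instance.
The greedy cost-per-new-task heuristic would pick Priya and Dara for 12, but a cheaper cover exists.
Dara alone covers wiring, drywall, HVAC — every task.
Total fee: 9.
No cover costs less than 9.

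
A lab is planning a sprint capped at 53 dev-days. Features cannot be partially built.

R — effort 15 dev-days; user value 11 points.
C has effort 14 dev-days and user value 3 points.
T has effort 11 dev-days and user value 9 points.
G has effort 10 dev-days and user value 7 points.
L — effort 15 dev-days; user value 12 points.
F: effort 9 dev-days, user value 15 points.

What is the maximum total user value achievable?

47

This is a 0-1 knapsack instance.
Take R, T, L, and F: effort 15 + 11 + 15 + 9 = 50 ≤ 53, user value 11 + 9 + 12 + 15 = 47.
No other feasible combination does better.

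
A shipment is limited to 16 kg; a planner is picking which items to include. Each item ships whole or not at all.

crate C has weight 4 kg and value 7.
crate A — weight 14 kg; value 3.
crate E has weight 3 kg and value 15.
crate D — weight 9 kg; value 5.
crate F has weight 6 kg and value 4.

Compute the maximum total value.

Take crate C, crate E, and crate D: weight 4 + 3 + 9 = 16 ≤ 16, value 7 + 15 + 5 = 27.
No other feasible combination does better.

27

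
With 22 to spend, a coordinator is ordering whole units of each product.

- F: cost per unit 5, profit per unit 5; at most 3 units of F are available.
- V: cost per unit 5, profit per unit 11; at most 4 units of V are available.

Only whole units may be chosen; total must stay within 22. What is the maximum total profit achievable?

44

V has the best ratio (11/5); taking only V gives at most 4×11 = 44 (stopped by the cost limit).
Optimal: 4×V: cost 20 ≤ 22, profit 4·11 = 44.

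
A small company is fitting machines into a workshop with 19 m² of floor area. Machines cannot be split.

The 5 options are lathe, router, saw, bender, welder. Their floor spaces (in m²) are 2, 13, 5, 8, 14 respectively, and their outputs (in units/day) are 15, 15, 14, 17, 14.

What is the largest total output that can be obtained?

46

This is an integer program with binary decision variables.
lathe + bender: floor space 2 + 8 = 10 ≤ 19, output 15 + 17 = 32.
lathe + saw + bender: floor space 2 + 5 + 8 = 15 ≤ 19, output 15 + 14 + 17 = 46.
Best is lathe, saw, and bender with total output 46.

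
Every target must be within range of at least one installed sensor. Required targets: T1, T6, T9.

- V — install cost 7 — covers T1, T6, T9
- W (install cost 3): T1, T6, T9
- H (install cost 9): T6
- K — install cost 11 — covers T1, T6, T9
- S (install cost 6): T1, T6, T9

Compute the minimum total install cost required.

3

W alone covers T1, T6, T9 — every target.
Total install cost: 3.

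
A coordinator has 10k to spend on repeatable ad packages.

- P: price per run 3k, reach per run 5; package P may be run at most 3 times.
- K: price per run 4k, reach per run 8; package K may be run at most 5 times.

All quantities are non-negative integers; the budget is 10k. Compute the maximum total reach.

18

This is a bounded integer knapsack.
Take 2×P and 1×K: price 10 ≤ 10, reach 2·5 + 1·8 = 18.
No other integer combination yields more.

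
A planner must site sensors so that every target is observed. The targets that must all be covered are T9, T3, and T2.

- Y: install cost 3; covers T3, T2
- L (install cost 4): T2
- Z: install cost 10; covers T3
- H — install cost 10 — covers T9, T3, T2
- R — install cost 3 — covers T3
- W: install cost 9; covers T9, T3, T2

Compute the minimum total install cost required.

9

The greedy cost-per-new-target heuristic would pick Y and W for 12, but a cheaper cover exists.
W alone covers T9, T3, T2 — every target.
Total install cost: 9.
No cover costs less than 9.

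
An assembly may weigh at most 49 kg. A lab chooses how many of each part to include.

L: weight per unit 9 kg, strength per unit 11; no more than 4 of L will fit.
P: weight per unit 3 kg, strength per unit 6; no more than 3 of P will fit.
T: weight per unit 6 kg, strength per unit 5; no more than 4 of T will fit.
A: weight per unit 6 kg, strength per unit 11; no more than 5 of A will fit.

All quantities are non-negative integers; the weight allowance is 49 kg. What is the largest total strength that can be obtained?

P has the best ratio (6/3); taking only P gives at most 3×6 = 18 (stopped by the supply cap of 3).
Mixing does better — 1×L, 3×P, and 5×A: weight 48 ≤ 49, strength 1·11 + 3·6 + 5·11 = 84.

84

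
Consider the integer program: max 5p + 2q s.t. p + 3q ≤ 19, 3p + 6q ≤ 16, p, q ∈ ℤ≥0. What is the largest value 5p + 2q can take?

Relaxing integrality, the LP optimum is 26.67 at (p,q) = (5.33, 0), which is not an integer point.
(p,q)=(5,0): 1·5+3·0=5≤19, 3·5+6·0=15≤16, objective 25.
(p,q)=(4,0): 1·4+3·0=4≤19, 3·4+6·0=12≤16, objective 20.
Maximum is 25 at (p,q)=(5,0).

25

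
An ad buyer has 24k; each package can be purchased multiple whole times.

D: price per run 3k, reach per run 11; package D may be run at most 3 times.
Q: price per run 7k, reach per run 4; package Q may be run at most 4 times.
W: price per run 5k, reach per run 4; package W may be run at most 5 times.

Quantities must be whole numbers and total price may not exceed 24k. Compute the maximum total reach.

45

D has the best ratio (11/3); taking only D gives at most 3×11 = 33 (stopped by the supply cap of 3).
Mixing does better — 3×D and 3×W: price 24 ≤ 24, reach 3·11 + 3·4 = 45.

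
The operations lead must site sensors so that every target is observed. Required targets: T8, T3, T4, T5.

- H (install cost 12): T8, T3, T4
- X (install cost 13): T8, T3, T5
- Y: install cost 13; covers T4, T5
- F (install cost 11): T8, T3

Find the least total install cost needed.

The greedy cost-per-new-target heuristic would pick H and X for 25, but a cheaper cover exists.
Choose Y and F: together they cover T8, T3, T4, T5 — every target.
Total install cost: 13 + 11 = 24.
No cover costs less than 24.

24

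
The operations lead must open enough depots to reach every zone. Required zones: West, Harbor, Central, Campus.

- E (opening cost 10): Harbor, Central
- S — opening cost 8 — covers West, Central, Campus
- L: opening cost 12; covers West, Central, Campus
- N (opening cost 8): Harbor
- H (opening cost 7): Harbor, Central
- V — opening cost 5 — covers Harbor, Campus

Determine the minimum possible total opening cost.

13

This is an integer covering problem.
Choose S and V: together they cover West, Harbor, Central, Campus — every zone.
Total opening cost: 8 + 5 = 13.
No cover costs less than 13.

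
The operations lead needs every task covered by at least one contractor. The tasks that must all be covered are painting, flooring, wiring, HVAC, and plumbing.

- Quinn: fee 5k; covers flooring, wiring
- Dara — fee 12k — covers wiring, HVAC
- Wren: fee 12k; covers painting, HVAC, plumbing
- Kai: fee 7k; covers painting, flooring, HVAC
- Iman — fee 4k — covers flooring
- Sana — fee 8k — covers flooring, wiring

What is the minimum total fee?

17

This is a weighted set-cover instance.
The greedy cost-per-new-task heuristic would pick Kai, Quinn, and Wren for 24, but a cheaper cover exists.
Choose Quinn and Wren: together they cover painting, flooring, wiring, HVAC, plumbing — every task.
Total fee: 5 + 12 = 17.
No cover costs less than 17.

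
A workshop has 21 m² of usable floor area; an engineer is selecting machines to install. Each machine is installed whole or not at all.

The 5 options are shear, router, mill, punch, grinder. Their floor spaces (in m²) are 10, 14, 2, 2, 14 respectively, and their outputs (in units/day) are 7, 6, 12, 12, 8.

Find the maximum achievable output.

shear + mill + punch: floor space 10 + 2 + 2 = 14 ≤ 21, output 7 + 12 + 12 = 31.
router + mill + punch: floor space 14 + 2 + 2 = 18 ≤ 21, output 6 + 12 + 12 = 30.
mill + punch + grinder: floor space 2 + 2 + 14 = 18 ≤ 21, output 12 + 12 + 8 = 32.
Best is mill, punch, and grinder with total output 32.

32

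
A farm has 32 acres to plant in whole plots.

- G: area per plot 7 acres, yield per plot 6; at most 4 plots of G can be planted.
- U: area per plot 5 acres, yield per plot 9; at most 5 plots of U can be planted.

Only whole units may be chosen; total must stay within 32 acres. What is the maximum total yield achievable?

51

U has the best ratio (9/5); taking only U gives at most 5×9 = 45 (stopped by the supply cap of 5).
Mixing does better — 1×G and 5×U: area 32 ≤ 32, yield 1·6 + 5·9 = 51.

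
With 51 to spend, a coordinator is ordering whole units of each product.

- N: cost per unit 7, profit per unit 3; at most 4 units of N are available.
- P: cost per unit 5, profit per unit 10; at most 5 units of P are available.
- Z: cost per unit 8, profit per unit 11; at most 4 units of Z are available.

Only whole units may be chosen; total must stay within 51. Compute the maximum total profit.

83

This is a bounded integer knapsack.
5×P and 3×Z: cost 49 ≤ 51, profit 5·10 + 3·11 = 83.
1×N, 4×P, and 3×Z: cost 51 ≤ 51, profit 1·3 + 4·10 + 3·11 = 76.
Best is 83.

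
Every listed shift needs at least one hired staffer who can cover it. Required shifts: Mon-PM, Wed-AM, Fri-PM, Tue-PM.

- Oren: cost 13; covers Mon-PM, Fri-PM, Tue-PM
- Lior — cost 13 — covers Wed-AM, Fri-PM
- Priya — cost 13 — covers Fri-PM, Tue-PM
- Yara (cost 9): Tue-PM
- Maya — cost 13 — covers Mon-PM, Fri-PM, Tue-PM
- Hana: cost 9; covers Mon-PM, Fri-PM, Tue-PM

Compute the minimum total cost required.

22

Choose Lior and Hana: together they cover Mon-PM, Wed-AM, Fri-PM, Tue-PM — every shift.
Total cost: 13 + 9 = 22.
No cover costs less than 22.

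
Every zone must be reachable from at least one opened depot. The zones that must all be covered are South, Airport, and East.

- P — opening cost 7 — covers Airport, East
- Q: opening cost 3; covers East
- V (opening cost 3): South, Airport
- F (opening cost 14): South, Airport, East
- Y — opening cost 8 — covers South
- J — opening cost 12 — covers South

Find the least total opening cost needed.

This is an integer covering problem.
Choose Q and V: together they cover South, Airport, East — every zone.
Total opening cost: 3 + 3 = 6.
No cover costs less than 6.

6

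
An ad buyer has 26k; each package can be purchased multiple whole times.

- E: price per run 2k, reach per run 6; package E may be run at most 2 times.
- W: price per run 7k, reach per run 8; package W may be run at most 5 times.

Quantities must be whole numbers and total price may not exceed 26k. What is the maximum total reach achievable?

E has the best ratio (6/2); taking only E gives at most 2×6 = 12 (stopped by the supply cap of 2).
Mixing does better — 2×E and 3×W: price 25 ≤ 26, reach 2·6 + 3·8 = 36.

36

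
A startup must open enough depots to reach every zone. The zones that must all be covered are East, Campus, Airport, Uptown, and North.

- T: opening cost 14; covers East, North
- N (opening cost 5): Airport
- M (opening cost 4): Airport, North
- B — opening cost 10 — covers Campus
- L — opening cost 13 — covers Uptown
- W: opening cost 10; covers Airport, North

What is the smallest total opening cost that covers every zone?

Choose T, M, B, and L: together they cover East, Campus, Airport, Uptown, North — every zone.
Total opening cost: 14 + 4 + 10 + 13 = 41.
No cover costs less than 41.

41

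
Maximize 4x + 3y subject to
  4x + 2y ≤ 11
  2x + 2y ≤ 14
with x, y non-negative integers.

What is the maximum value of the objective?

Relaxing integrality, the LP optimum is 16.50 at (x,y) = (0, 5.5), which is not an integer point.
(x,y)=(0,5) is feasible, giving 15.
(x,y)=(0,4) is feasible, giving 12.
No feasible integer point exceeds 15.

15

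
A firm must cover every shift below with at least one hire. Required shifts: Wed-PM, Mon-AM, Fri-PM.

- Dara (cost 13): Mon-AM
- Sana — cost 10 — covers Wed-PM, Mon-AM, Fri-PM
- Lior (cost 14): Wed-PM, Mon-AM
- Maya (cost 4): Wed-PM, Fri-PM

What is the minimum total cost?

10

This is an integer covering problem.
Sana alone covers Wed-PM, Mon-AM, Fri-PM — every shift.
Total cost: 10.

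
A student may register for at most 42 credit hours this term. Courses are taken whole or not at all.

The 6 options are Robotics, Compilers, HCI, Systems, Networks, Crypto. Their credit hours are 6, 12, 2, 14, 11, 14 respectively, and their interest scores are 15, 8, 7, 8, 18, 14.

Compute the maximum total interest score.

Allowing fractional choices, the relaxed optimum would be about 60.0, but courses are indivisible.
Robotics + Compilers + HCI + Networks: credit hours 6 + 12 + 2 + 11 = 31 ≤ 42, interest score 15 + 8 + 7 + 18 = 48.
Robotics + HCI + Networks + Crypto: credit hours 6 + 2 + 11 + 14 = 33 ≤ 42, interest score 15 + 7 + 18 + 14 = 54.
Robotics + HCI + Systems + Networks: credit hours 6 + 2 + 14 + 11 = 33 ≤ 42, interest score 15 + 7 + 8 + 18 = 48.
Best is Robotics, HCI, Networks, and Crypto with total interest score 54.

54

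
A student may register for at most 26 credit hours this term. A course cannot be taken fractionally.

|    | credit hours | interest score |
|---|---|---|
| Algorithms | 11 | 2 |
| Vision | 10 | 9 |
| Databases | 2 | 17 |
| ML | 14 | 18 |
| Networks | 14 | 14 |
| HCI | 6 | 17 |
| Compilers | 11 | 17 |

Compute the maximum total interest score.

Allowing fractional choices, the relaxed optimum would be about 60.0, but courses are indivisible.
Databases + HCI + Compilers: credit hours 2 + 6 + 11 = 19 ≤ 26, interest score 17 + 17 + 17 = 51.
Databases + ML + HCI: credit hours 2 + 14 + 6 = 22 ≤ 26, interest score 17 + 18 + 17 = 52.
Databases + Networks + HCI: credit hours 2 + 14 + 6 = 22 ≤ 26, interest score 17 + 14 + 17 = 48.
Best is Databases, ML, and HCI with total interest score 52.

52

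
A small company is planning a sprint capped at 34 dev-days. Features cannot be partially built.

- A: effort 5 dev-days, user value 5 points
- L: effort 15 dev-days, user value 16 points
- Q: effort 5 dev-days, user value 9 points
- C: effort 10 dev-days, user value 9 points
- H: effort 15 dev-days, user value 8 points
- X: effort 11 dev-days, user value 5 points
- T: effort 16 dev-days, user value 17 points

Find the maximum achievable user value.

Treat it as a binary knapsack problem.
Take Q, C, and T: effort 5 + 10 + 16 = 31 ≤ 34, user value 9 + 9 + 17 = 35.
No other feasible combination does better.

35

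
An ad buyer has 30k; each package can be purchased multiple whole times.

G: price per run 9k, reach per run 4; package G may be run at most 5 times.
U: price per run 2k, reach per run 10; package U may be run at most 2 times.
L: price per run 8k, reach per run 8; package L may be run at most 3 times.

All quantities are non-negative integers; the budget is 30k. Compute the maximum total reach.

44

Take 2×U and 3×L: price 28 ≤ 30, reach 2·10 + 3·8 = 44.
U has the best ratio (10/2) and is taken to its limit of 2; remaining capacity is filled optimally with the others.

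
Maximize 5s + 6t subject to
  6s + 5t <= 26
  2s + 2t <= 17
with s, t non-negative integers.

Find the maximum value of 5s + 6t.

30

Relaxing integrality, the LP optimum is 31.20 at (s,t) = (0, 5.2), which is not an integer point.
(s,t)=(0,5): 6·0+5·5=25≤26, 2·0+2·5=10≤17, objective 30.
(s,t)=(1,4): 6·1+5·4=26≤26, 2·1+2·4=10≤17, objective 29.
(s,t)=(0,4): 6·0+5·4=20≤26, 2·0+2·4=8≤17, objective 24.
No feasible integer point exceeds 30.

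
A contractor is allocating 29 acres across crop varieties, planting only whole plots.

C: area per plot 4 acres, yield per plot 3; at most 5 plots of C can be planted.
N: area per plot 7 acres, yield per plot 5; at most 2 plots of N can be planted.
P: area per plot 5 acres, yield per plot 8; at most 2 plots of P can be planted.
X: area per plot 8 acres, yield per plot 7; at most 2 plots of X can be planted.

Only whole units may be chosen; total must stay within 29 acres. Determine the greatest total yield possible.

1×C, 1×N, 2×P, and 1×X: area 29 ≤ 29, yield 1·3 + 1·5 + 2·8 + 1·7 = 31.
2×P and 2×X: area 26 ≤ 29, yield 2·8 + 2·7 = 30.
Best is 31.

31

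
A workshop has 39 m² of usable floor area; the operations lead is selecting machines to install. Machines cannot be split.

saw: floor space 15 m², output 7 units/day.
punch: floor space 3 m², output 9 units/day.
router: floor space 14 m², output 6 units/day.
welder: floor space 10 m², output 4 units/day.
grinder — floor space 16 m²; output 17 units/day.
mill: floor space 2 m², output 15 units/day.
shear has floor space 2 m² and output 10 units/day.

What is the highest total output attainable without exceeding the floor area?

58

This is a 0-1 knapsack instance.
punch + router + grinder + mill + shear: floor space 3 + 14 + 16 + 2 + 2 = 37 ≤ 39, output 9 + 6 + 17 + 15 + 10 = 57.
punch + welder + grinder + mill + shear: floor space 3 + 10 + 16 + 2 + 2 = 33 ≤ 39, output 9 + 4 + 17 + 15 + 10 = 55.
saw + punch + grinder + mill + shear: floor space 15 + 3 + 16 + 2 + 2 = 38 ≤ 39, output 7 + 9 + 17 + 15 + 10 = 58.
Best is saw, punch, grinder, mill, and shear with total output 58.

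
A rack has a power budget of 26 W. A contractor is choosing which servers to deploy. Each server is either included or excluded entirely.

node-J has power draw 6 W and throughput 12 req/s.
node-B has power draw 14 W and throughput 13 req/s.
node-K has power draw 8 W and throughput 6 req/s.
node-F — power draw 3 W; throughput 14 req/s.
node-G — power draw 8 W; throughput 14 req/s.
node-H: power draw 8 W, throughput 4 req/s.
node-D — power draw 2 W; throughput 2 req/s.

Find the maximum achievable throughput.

46

Allowing fractional choices, the relaxed optimum would be about 48.5, but servers are indivisible.
node-J + node-K + node-F + node-G: power draw 6 + 8 + 3 + 8 = 25 ≤ 26, throughput 12 + 6 + 14 + 14 = 46.
node-J + node-F + node-G + node-H: power draw 6 + 3 + 8 + 8 = 25 ≤ 26, throughput 12 + 14 + 14 + 4 = 44.
node-J + node-F + node-G + node-D: power draw 6 + 3 + 8 + 2 = 19 ≤ 26, throughput 12 + 14 + 14 + 2 = 42.
Best is node-J, node-K, node-F, and node-G with total throughput 46.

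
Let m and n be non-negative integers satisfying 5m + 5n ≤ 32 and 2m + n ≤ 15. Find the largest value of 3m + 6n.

36

Relaxing integrality, the LP optimum is 38.40 at (m,n) = (0, 6.4), which is not an integer point.
(m,n)=(0,6): 5·0+5·6=30≤32, 2·0+1·6=6≤15, objective 36.
(m,n)=(1,5): 5·1+5·5=30≤32, 2·1+1·5=7≤15, objective 33.
(m,n)=(0,5): 5·0+5·5=25≤32, 2·0+1·5=5≤15, objective 30.
Maximum is 36 at (m,n)=(0,6).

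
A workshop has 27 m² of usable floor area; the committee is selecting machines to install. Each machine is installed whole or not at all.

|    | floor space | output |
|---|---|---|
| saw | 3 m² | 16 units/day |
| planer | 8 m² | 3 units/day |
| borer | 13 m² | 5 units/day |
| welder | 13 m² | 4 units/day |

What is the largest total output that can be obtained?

Allowing fractional choices, the relaxed optimum would be about 24.9, but machines are indivisible.
saw + planer + borer: floor space 3 + 8 + 13 = 24 ≤ 27, output 16 + 3 + 5 = 24.
saw + planer + welder: floor space 3 + 8 + 13 = 24 ≤ 27, output 16 + 3 + 4 = 23.
saw + borer: floor space 3 + 13 = 16 ≤ 27, output 16 + 5 = 21.
Best is saw, planer, and borer with total output 24.

24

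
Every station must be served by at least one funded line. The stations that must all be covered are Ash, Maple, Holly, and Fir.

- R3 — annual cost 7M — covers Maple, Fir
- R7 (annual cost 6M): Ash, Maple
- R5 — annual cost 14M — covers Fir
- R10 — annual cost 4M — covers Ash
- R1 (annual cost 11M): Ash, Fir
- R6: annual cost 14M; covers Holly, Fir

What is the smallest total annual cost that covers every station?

This is an integer covering problem.
The greedy cost-per-new-station heuristic would pick R7, R3, and R6 for 27, but a cheaper cover exists.
Choose R7 and R6: together they cover Ash, Maple, Holly, Fir — every station.
Total annual cost: 6 + 14 = 20.
No cover costs less than 20.

20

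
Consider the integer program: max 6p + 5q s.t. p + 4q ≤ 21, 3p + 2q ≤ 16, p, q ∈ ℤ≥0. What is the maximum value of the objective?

(p,q)=(4,2): 1·4+4·2=12≤21, 3·4+2·2=16≤16, objective 34.
(p,q)=(3,3): 1·3+4·3=15≤21, 3·3+2·3=15≤16, objective 33.
The best lattice point is (4,2), giving 34.

34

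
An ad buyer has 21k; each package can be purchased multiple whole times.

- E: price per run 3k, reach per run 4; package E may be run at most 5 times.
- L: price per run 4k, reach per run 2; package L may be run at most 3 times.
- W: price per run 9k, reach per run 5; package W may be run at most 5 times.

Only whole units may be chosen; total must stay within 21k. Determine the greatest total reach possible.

22

Take 5×E and 1×L: price 19 ≤ 21, reach 5·4 + 1·2 = 22.
E has the best ratio (4/3) and is taken to its limit of 5; remaining capacity is filled optimally with the others.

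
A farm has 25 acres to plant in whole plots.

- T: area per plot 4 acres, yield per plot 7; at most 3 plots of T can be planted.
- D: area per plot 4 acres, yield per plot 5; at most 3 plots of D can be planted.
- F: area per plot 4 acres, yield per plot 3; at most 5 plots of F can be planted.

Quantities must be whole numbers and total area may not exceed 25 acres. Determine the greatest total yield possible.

36

This is a bounded integer knapsack.
Take 3×T and 3×D: area 24 ≤ 25, yield 3·7 + 3·5 = 36.
T has the best ratio (7/4) and is taken to its limit of 3; remaining capacity is filled optimally with the others.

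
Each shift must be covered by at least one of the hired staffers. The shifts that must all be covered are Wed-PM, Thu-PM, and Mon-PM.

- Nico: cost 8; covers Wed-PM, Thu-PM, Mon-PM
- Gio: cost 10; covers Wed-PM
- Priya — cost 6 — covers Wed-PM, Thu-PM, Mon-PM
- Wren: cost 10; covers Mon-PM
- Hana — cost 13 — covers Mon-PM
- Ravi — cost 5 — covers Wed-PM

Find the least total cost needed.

Priya alone covers Wed-PM, Thu-PM, Mon-PM — every shift.
Total cost: 6.
No cover costs less than 6.

6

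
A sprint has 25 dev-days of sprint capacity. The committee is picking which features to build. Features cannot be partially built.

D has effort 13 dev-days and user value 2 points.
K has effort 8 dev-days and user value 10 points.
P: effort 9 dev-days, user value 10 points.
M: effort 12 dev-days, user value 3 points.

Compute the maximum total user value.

Allowing fractional choices, the relaxed optimum would be about 22.0, but features are indivisible.
K + M: effort 8 + 12 = 20 ≤ 25, user value 10 + 3 = 13.
K + P: effort 8 + 9 = 17 ≤ 25, user value 10 + 10 = 20.
Best is K and P with total user value 20.

20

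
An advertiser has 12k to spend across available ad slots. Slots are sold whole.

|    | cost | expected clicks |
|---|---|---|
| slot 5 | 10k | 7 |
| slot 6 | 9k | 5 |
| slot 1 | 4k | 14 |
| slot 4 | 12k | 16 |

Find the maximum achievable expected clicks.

16

Take slot 4: cost 12 ≤ 12, expected clicks 16.
No other feasible combination does better.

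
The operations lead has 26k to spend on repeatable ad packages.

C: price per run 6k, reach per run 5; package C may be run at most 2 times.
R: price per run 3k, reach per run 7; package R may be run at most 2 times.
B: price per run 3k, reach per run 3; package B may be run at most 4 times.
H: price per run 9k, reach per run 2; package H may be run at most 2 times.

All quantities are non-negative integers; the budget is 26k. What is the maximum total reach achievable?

31

Take 1×C, 2×R, and 4×B: price 24 ≤ 26, reach 1·5 + 2·7 + 4·3 = 31.
R has the best ratio (7/3) and is taken to its limit of 2; remaining capacity is filled optimally with the others.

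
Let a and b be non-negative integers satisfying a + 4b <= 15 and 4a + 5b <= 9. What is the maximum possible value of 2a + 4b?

(a,b)=(1,1): 1·1+4·1=5≤15, 4·1+5·1=9≤9, objective 6.
(a,b)=(0,1): 1·0+4·1=4≤15, 4·0+5·1=5≤9, objective 4.
(a,b)=(2,0): 1·2+4·0=2≤15, 4·2+5·0=8≤9, objective 4.
No feasible integer point exceeds 6.

6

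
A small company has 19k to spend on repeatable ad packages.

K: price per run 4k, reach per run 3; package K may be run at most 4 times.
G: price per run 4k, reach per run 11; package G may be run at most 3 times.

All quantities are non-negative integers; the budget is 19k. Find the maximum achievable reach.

36

Take 1×K and 3×G: price 16 ≤ 19, reach 1·3 + 3·11 = 36.
G has the best ratio (11/4) and is taken to its limit of 3; remaining capacity is filled optimally with the others.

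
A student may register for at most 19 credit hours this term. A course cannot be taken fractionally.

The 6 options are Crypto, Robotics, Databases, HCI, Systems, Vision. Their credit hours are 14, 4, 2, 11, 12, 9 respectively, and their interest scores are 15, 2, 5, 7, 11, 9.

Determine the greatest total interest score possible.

Allowing fractional choices, the relaxed optimum would be about 23.0, but courses are indivisible.
Crypto + Robotics: credit hours 14 + 4 = 18 ≤ 19, interest score 15 + 2 = 17.
Crypto + Databases: credit hours 14 + 2 = 16 ≤ 19, interest score 15 + 5 = 20.
Robotics + Databases + Systems: credit hours 4 + 2 + 12 = 18 ≤ 19, interest score 2 + 5 + 11 = 18.
Best is Crypto and Databases with total interest score 20.

20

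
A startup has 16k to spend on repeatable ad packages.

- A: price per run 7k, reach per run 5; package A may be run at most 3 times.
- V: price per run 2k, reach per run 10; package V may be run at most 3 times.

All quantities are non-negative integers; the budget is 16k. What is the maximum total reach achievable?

35

V has the best ratio (10/2); taking only V gives at most 3×10 = 30 (stopped by the supply cap of 3).
Mixing does better — 1×A and 3×V: price 13 ≤ 16, reach 1·5 + 3·10 = 35.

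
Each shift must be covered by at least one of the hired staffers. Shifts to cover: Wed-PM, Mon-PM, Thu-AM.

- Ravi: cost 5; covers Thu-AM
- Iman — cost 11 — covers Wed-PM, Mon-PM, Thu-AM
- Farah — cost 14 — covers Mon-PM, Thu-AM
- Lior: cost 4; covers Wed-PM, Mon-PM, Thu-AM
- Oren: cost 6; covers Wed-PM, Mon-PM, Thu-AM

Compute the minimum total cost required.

Lior alone covers Wed-PM, Mon-PM, Thu-AM — every shift.
Total cost: 4.
No cover costs less than 4.

4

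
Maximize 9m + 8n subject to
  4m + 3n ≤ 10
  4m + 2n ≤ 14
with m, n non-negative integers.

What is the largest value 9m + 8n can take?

25

(m,n)=(1,2): 4·1+3·2=10≤10, 4·1+2·2=8≤14, objective 25.
(m,n)=(0,3): 4·0+3·3=9≤10, 4·0+2·3=6≤14, objective 24.
(m,n)=(1,1): 4·1+3·1=7≤10, 4·1+2·1=6≤14, objective 17.
No feasible integer point exceeds 25.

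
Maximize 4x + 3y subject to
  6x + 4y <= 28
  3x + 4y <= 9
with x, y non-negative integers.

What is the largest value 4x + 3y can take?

12

(x,y)=(3,0): 6·3+4·0=18≤28, 3·3+4·0=9≤9, objective 12.
(x,y)=(2,0): 6·2+4·0=12≤28, 3·2+4·0=6≤9, objective 8.
Maximum is 12 at (x,y)=(3,0).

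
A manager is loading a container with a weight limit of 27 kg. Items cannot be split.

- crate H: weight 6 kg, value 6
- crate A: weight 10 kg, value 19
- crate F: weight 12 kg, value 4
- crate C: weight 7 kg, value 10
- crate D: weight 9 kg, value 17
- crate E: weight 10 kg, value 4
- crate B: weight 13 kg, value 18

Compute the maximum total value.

Take crate A, crate C, and crate D: weight 10 + 7 + 9 = 26 ≤ 27, value 19 + 10 + 17 = 46.
No other feasible combination does better.

46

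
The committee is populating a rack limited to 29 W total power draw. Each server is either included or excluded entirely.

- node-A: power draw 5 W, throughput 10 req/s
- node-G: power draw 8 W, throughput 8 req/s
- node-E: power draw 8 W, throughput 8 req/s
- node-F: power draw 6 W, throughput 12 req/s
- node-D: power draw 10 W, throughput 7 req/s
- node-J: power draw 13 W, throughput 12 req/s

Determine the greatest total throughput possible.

38

Treat it as a binary knapsack problem.
Take node-A, node-G, node-E, and node-F: power draw 5 + 8 + 8 + 6 = 27 ≤ 29, throughput 10 + 8 + 8 + 12 = 38.
No other feasible combination does better.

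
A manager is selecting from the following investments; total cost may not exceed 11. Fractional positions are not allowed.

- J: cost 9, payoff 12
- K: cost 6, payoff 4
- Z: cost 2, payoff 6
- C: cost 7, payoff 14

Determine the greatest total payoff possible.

20

This is an integer program with binary decision variables.
Allowing fractional choices, the relaxed optimum would be about 22.7, but investments are indivisible.
C: cost 7 ≤ 11, payoff 14.
Z + C: cost 2 + 7 = 9 ≤ 11, payoff 6 + 14 = 20.
J + Z: cost 9 + 2 = 11 ≤ 11, payoff 12 + 6 = 18.
Best is Z and C with total payoff 20.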